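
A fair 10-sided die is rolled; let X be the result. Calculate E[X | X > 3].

7

Given X > 3, X is equally likely to be any of {4, 5, 6, 7, 8, 9, 10}.
E[X | X > 3] = (4 + 5 + 6 + 7 + 8 + 9 + 10) / 7 = 7.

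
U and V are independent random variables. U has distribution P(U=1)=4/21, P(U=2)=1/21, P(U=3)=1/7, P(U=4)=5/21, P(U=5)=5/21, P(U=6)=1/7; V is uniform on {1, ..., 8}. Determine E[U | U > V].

90/19

P(U > V) = 19/56.
Summing U·P(x,y) over outcomes with U > V gives 45/28.
E[U | U > V] = (45/28) / (19/56) = 90/19.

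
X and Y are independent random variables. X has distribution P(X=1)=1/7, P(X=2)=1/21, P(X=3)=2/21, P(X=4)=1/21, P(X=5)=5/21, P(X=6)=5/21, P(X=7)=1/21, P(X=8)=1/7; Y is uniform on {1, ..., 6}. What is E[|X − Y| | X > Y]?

P(X > Y) = 11/18.
Summing |X−Y|·P(x,y) over outcomes with X > Y gives 40/21.
E[|X − Y| | X > Y] = (40/21) / (11/18) = 240/77.

240/77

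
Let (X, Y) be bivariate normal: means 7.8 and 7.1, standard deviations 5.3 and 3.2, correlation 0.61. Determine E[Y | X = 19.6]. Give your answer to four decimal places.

For a bivariate normal, E[Y | X=x] = μ_Y + ρ·(σ_Y/σ_X)·(x − μ_X).
E[Y | X=19.6] = 7.1 + (0.61)·(3.2/5.3)·(19.6 − (7.8)) = 7.1 + (0.368302)·(11.8) = 11.4460.

11.4460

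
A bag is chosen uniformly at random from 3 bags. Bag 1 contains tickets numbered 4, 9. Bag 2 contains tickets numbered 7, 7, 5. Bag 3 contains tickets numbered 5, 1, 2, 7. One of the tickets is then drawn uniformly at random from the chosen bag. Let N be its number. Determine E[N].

199/36

E[N | bag 1] = (4+9)/2 = 13/2.
E[N | bag 2] = (7+7+5)/3 = 19/3.
E[N | bag 3] = (5+1+2+7)/4 = 15/4.
E[N] = (1/3)·(13/2) + (1/3)·(19/3) + (1/3)·(15/4) = 199/36.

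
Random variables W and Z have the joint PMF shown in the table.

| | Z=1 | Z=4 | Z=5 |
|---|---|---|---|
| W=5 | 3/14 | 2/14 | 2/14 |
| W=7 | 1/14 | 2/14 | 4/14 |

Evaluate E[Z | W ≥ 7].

P(W ≥ 7) = 1/2.
Σ Z·P over the event = 1·(1/14) + 4·(2/14) + 5·(4/14) = 29/14.
E[Z | W ≥ 7] = (29/14) / (1/2) = 29/7.

29/7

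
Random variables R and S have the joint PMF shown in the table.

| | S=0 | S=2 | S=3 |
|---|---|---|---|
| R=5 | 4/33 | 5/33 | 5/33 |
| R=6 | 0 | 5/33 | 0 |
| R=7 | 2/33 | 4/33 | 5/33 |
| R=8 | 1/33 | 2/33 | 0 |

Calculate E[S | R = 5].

25/14

P(R = 5) = 14/33.
Σ S·P over the event = 0·(4/33) + 2·(5/33) + 3·(5/33) = 25/33.
E[S | R = 5] = (25/33) / (14/33) = 25/14.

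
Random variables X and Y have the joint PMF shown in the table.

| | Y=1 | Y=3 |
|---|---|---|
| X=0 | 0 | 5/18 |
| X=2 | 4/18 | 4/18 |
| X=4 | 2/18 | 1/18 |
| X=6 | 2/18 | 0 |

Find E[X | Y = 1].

7/2

P(Y = 1) = 4/9.
Σ X·P over the event = 2·(4/18) + 4·(2/18) + 6·(2/18) = 14/9.
E[X | Y = 1] = (14/9) / (4/9) = 7/2.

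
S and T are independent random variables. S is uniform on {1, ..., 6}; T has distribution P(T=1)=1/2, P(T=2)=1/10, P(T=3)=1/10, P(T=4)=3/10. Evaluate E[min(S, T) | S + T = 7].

P(S + T = 7) = 1/6.
Summing min(S,T)·P(x,y) over outcomes with S + T = 7 gives 19/60.
E[min(S, T) | S + T = 7] = (19/60) / (1/6) = 19/10.

19/10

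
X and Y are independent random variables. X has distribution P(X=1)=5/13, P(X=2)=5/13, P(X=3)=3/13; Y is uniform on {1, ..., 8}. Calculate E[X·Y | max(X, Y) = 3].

P(max(X, Y) = 3) = 19/104.
Summing XY·P(x,y) over outcomes with max(X, Y) = 3 gives 99/104.
E[X·Y | max(X, Y) = 3] = (99/104) / (19/104) = 99/19.

99/19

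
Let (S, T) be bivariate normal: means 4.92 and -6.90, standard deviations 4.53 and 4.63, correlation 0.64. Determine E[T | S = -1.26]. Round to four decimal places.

-10.9425

For a bivariate normal, E[T | S=x] = μ_T + ρ·(σ_T/σ_S)·(x − μ_S).
E[T | S=-1.26] = -6.90 + (0.64)·(4.63/4.53)·(-1.26 − (4.92)) = -6.90 + (0.65413)·(-6.18) = -10.9425.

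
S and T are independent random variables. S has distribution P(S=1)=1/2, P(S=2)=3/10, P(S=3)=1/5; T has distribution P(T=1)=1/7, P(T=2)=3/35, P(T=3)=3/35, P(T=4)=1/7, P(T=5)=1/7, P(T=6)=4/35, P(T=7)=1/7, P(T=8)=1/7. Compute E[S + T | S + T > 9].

72/7

P(S + T > 9) = 1/10.
Summing (S+T)·P(x,y) over outcomes with S + T > 9 gives 36/35.
E[S + T | S + T > 9] = (36/35) / (1/10) = 72/7.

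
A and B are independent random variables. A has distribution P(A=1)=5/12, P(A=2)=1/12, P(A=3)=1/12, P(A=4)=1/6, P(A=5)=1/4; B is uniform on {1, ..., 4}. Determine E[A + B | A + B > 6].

P(A + B > 6) = 7/24.
Summing (A+B)·P(x,y) over outcomes with A + B > 6 gives 109/48.
E[A + B | A + B > 6] = (109/48) / (7/24) = 109/14.

109/14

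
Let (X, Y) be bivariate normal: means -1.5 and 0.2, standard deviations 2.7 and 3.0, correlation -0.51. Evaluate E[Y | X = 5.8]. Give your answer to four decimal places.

For a bivariate normal, E[Y | X=x] = μ_Y + ρ·(σ_Y/σ_X)·(x − μ_X).
E[Y | X=5.8] = 0.2 + (-0.51)·(3.0/2.7)·(5.8 − (-1.5)) = 0.2 + (-0.56667)·(7.3) = -3.9367.

-3.9367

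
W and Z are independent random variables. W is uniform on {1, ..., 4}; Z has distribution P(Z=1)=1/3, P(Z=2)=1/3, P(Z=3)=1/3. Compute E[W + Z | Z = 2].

P(Z = 2) = 1/3.
Summing (W+Z)·P(x,y) over outcomes with Z = 2 gives 3/2.
E[W + Z | Z = 2] = (3/2) / (1/3) = 9/2.

9/2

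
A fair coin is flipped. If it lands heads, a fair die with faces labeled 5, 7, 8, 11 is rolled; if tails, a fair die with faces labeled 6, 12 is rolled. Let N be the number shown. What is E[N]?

E[N | heads] = (5+7+8+11)/4 = 31/4.
E[N | tails] = (6+12)/2 = 9.
E[N] = (1/2)·(31/4) + (1/2)·(9) = 67/8.

67/8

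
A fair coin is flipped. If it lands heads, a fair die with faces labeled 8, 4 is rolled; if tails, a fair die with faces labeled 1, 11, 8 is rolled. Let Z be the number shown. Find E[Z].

E[Z | heads] = (8+4)/2 = 6.
E[Z | tails] = (1+11+8)/3 = 20/3.
By the law of total expectation,
E[Z] = (1/2)·(6) + (1/2)·(20/3) = 19/3.

19/3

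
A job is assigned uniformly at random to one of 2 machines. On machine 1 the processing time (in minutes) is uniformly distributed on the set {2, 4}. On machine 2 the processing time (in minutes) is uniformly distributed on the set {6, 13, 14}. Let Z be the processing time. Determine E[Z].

E[Z | machine 1] = (2+4)/2 = 3.
E[Z | machine 2] = (6+13+14)/3 = 11.
E[Z] = (1/2)·(3) + (1/2)·(11) = 7.

7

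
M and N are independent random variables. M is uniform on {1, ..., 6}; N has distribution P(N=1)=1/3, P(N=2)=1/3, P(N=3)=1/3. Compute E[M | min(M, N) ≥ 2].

P(min(M, N) ≥ 2) = 5/9.
Summing M·P(x,y) over outcomes with min(M, N) ≥ 2 gives 20/9.
E[M | min(M, N) ≥ 2] = (20/9) / (5/9) = 4.

4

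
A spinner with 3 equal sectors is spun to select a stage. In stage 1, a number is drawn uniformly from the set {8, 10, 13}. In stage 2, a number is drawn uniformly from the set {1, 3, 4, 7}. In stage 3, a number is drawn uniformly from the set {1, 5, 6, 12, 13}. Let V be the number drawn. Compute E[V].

E[V | stage 1] = (8+10+13)/3 = 31/3.
E[V | stage 2] = (1+3+4+7)/4 = 15/4.
E[V | stage 3] = (1+5+6+12+13)/5 = 37/5.
By the law of total expectation,
E[V] = (1/3)·(31/3) + (1/3)·(15/4) + (1/3)·(37/5) = 1289/180.

1289/180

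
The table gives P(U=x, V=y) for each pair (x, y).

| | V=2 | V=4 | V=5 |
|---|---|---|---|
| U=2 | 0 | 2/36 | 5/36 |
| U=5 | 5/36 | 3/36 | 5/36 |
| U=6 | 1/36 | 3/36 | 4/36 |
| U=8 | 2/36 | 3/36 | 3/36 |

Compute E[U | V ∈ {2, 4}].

108/19

P(V ∈ {2, 4}) = 19/36.
Σ U·P over the event = 2·(2/36) + 5·(5/36) + 5·(3/36) + 6·(1/36) + 6·(3/36) + 8·(2/36) + 8·(3/36) = 3.
E[U | V ∈ {2, 4}] = (3) / (19/36) = 108/19.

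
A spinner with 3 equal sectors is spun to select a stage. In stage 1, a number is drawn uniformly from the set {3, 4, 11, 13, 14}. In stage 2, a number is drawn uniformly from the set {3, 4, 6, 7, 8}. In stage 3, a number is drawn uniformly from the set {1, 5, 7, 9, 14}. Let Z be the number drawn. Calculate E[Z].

109/15

E[Z | stage 1] = (3+4+11+13+14)/5 = 9.
E[Z | stage 2] = (3+4+6+7+8)/5 = 28/5.
E[Z | stage 3] = (1+5+7+9+14)/5 = 36/5.
By the law of total expectation,
E[Z] = (1/3)·(9) + (1/3)·(28/5) + (1/3)·(36/5) = 109/15.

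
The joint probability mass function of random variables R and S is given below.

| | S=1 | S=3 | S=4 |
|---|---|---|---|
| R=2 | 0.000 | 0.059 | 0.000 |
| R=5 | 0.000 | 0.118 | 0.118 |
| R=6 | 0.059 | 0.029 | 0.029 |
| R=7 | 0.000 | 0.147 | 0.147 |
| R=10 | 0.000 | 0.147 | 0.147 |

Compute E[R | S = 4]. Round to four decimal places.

P(S = 4) = 0.441.
Σ R·P over the event = 5·(0.118) + 6·(0.029) + 7·(0.147) + 10·(0.147) = 3.263.
E[R | S = 4] = (3.263) / (0.441) = 7.3991.

7.3991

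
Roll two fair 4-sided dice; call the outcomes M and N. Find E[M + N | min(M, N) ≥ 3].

Outcomes with min(M, N) ≥ 3: (3,3), (3,4), (4,3), (4,4), each with probability 1/16.
E[M + N | min(M, N) ≥ 3] = (6 + 7 + 7 + 8) / 4 = 7.

7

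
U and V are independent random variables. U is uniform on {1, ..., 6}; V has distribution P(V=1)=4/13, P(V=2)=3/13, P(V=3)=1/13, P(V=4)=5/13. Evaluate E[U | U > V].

68/15

P(U > V) = 15/26.
Summing U·P(x,y) over outcomes with U > V gives 34/13.
E[U | U > V] = (34/13) / (15/26) = 68/15.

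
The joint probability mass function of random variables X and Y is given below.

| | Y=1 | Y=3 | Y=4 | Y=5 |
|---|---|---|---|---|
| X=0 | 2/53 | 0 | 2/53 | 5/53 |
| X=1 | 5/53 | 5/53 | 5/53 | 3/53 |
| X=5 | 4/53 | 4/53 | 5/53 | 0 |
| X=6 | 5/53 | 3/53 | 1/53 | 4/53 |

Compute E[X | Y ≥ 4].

63/25

P(Y ≥ 4) = 25/53.
Σ X·P over the event = 0·(2/53) + 0·(5/53) + 1·(5/53) + 1·(3/53) + 5·(5/53) + 6·(1/53) + 6·(4/53) = 63/53.
E[X | Y ≥ 4] = (63/53) / (25/53) = 63/25.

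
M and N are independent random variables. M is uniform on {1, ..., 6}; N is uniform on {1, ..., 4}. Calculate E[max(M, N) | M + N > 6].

P(M + N > 6) = 5/12.
Summing max(M,N)·P(x,y) over outcomes with M + N > 6 gives 17/8.
E[max(M, N) | M + N > 6] = (17/8) / (5/12) = 51/10.

51/10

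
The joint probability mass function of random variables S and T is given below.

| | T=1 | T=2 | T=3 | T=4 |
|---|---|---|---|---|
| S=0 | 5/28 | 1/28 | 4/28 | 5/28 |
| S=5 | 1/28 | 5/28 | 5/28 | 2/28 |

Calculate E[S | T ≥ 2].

30/11

P(T ≥ 2) = 11/14.
Σ S·P over the event = 0·(1/28) + 0·(4/28) + 0·(5/28) + 5·(5/28) + 5·(5/28) + 5·(2/28) = 15/7.
E[S | T ≥ 2] = (15/7) / (11/14) = 30/11.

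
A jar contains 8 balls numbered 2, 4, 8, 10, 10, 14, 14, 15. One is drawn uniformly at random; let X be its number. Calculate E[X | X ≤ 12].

P(X ≤ 12) = 5/8.
Σ over the event: 2·1/8 + 4·1/8 + 8·1/8 + 10·1/4 = 17/4.
E[X | X ≤ 12] = (17/4) / (5/8) = 34/5.

34/5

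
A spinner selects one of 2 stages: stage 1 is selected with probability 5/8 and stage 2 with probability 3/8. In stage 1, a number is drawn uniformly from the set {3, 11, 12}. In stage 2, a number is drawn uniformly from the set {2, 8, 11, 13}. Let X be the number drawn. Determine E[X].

E[X | stage 1] = (3+11+12)/3 = 26/3.
E[X | stage 2] = (2+8+11+13)/4 = 17/2.
E[X] = (5/8)·(26/3) + (3/8)·(17/2) = 413/48.

413/48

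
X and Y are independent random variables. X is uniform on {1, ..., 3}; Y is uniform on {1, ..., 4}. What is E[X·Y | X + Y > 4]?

15/2

Outcomes with X + Y > 4: (1,4), (2,3), (2,4), (3,2), (3,3), (3,4), each with probability 1/12.
E[X·Y | X + Y > 4] = (4 + 6 + 8 + 6 + 9 + 12) / 6 = 15/2.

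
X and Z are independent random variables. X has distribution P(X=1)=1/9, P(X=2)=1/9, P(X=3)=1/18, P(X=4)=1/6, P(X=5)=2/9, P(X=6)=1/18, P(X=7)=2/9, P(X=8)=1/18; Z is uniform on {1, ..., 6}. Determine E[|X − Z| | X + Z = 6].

17/6

P(X + Z = 6) = 1/9.
Summing |X−Z|·P(x,y) over outcomes with X + Z = 6 gives 17/54.
E[|X − Z| | X + Z = 6] = (17/54) / (1/9) = 17/6.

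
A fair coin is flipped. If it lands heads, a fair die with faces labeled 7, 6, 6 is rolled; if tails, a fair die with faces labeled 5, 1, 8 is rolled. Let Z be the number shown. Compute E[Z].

E[Z | heads] = (7+6+6)/3 = 19/3.
E[Z | tails] = (5+1+8)/3 = 14/3.
By the law of total expectation,
E[Z] = (1/2)·(19/3) + (1/2)·(14/3) = 11/2.

11/2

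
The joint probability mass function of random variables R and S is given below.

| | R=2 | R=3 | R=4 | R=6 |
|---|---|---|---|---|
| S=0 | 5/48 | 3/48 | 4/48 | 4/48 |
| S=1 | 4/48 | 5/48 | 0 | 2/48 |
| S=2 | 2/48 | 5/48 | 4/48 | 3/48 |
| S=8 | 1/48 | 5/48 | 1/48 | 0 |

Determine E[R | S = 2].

P(S = 2) = 7/24.
Σ R·P over the event = 2·(2/48) + 3·(5/48) + 4·(4/48) + 6·(3/48) = 53/48.
E[R | S = 2] = (53/48) / (7/24) = 53/14.

53/14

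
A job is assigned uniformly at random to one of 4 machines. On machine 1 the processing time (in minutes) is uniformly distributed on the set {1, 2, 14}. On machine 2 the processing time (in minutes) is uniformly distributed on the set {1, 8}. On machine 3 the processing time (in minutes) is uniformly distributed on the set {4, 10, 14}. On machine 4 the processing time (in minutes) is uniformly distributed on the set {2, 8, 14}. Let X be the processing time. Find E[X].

55/8

E[X | machine 1] = (1+2+14)/3 = 17/3.
E[X | machine 2] = (1+8)/2 = 9/2.
E[X | machine 3] = (4+10+14)/3 = 28/3.
E[X | machine 4] = (2+8+14)/3 = 8.
By the law of total expectation,
E[X] = (1/4)·(17/3) + (1/4)·(9/2) + (1/4)·(28/3) + (1/4)·(8) = 55/8.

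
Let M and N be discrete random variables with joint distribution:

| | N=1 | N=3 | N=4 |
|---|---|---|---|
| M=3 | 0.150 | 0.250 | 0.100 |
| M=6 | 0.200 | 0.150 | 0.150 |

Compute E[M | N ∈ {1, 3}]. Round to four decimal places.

4.4000

P(N ∈ {1, 3}) = 0.750.
Σ M·P over the event = 3·(0.150) + 3·(0.250) + 6·(0.200) + 6·(0.150) = 3.300.
E[M | N ∈ {1, 3}] = (3.300) / (0.750) = 4.4000.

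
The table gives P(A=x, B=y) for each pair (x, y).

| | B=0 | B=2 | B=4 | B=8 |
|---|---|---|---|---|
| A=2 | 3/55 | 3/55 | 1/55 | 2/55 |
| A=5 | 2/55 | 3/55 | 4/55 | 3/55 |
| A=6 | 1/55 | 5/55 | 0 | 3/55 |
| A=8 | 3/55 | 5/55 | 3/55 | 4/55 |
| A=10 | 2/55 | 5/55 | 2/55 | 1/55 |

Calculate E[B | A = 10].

P(A = 10) = 2/11.
Σ B·P over the event = 0·(2/55) + 2·(5/55) + 4·(2/55) + 8·(1/55) = 26/55.
E[B | A = 10] = (26/55) / (2/11) = 13/5.

13/5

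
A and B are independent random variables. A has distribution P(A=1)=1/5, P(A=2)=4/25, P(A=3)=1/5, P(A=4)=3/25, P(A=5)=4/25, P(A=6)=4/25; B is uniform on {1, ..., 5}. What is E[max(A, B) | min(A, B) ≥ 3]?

77/16

P(min(A, B) ≥ 3) = 48/125.
Summing max(A,B)·P(x,y) over outcomes with min(A, B) ≥ 3 gives 231/125.
E[max(A, B) | min(A, B) ≥ 3] = (231/125) / (48/125) = 77/16.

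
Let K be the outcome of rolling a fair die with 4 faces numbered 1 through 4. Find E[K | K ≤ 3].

Given K ≤ 3, K is equally likely to be any of {1, 2, 3}.
E[K | K ≤ 3] = (1 + 2 + 3) / 3 = 2.

2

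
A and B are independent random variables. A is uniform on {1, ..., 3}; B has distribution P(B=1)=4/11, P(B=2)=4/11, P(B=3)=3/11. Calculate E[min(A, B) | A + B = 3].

1

P(A + B = 3) = 8/33.
Summing min(A,B)·P(x,y) over outcomes with A + B = 3 gives 8/33.
E[min(A, B) | A + B = 3] = (8/33) / (8/33) = 1.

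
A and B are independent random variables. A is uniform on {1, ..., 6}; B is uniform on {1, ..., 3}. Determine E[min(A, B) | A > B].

11/6

P(A > B) = 2/3.
Summing min(A,B)·P(x,y) over outcomes with A > B gives 11/9.
E[min(A, B) | A > B] = (11/9) / (2/3) = 11/6.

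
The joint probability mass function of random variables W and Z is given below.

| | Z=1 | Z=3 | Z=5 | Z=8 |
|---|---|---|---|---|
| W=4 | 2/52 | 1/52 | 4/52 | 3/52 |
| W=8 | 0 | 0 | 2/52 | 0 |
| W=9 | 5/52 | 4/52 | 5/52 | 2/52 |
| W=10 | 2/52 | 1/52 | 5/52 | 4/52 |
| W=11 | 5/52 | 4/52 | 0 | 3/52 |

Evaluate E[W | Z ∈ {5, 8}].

P(Z ∈ {5, 8}) = 7/13.
Σ W·P over the event = 4·(4/52) + 4·(3/52) + 8·(2/52) + 9·(5/52) + 9·(2/52) + 10·(5/52) + 10·(4/52) + 11·(3/52) = 115/26.
E[W | Z ∈ {5, 8}] = (115/26) / (7/13) = 115/14.

115/14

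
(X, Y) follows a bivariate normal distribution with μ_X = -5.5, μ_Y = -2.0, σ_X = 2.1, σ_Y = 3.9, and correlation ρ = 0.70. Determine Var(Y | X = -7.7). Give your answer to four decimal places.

7.7571

Var(Y | X=x) = (1 − ρ²)·σ_Y².
Var(Y | X=-7.7) = (3.9)²·(1 − (0.70)²) = 15.21·0.51 = 7.7571.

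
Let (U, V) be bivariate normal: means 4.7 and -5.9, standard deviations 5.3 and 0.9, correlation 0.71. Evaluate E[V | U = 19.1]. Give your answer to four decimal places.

-4.1638

For a bivariate normal, E[V | U=x] = μ_V + ρ·(σ_V/σ_U)·(x − μ_U).
E[V | U=19.1] = -5.9 + (0.71)·(0.9/5.3)·(19.1 − (4.7)) = -5.9 + (0.12057)·(14.4) = -4.1638.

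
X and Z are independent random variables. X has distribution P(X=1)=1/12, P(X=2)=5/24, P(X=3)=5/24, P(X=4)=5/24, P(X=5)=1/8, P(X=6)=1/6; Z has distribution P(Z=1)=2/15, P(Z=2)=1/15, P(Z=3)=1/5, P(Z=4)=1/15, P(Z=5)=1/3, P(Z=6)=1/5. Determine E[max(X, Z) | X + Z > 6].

269/50

P(X + Z > 6) = 25/36.
Summing max(X,Z)·P(x,y) over outcomes with X + Z > 6 gives 269/72.
E[max(X, Z) | X + Z > 6] = (269/72) / (25/36) = 269/50.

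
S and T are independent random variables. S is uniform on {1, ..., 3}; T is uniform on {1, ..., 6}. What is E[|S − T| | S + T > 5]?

P(S + T > 5) = 1/2.
Summing |S−T|·P(x,y) over outcomes with S + T > 5 gives 4/3.
E[|S − T| | S + T > 5] = (4/3) / (1/2) = 8/3.

8/3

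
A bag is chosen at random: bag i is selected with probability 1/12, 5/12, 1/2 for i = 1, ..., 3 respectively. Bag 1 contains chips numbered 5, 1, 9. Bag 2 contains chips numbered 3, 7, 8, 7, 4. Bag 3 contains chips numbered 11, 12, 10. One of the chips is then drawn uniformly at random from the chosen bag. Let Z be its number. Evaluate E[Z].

25/3

E[Z | bag 1] = (5+1+9)/3 = 5.
E[Z | bag 2] = (3+7+8+7+4)/5 = 29/5.
E[Z | bag 3] = (11+12+10)/3 = 11.
E[Z] = (1/12)·(5) + (5/12)·(29/5) + (1/2)·(11) = 25/3.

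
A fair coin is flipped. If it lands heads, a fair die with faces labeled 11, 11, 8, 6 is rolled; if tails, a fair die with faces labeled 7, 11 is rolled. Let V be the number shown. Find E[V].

E[V | heads] = (11+11+8+6)/4 = 9.
E[V | tails] = (7+11)/2 = 9.
E[V] = (1/2)·(9) + (1/2)·(9) = 9.

9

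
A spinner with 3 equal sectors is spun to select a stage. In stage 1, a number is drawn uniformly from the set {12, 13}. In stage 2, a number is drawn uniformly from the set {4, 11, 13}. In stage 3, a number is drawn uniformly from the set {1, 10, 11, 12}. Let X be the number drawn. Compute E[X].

91/9

E[X | stage 1] = (12+13)/2 = 25/2.
E[X | stage 2] = (4+11+13)/3 = 28/3.
E[X | stage 3] = (1+10+11+12)/4 = 17/2.
By the law of total expectation,
E[X] = (1/3)·(25/2) + (1/3)·(28/3) + (1/3)·(17/2) = 91/9.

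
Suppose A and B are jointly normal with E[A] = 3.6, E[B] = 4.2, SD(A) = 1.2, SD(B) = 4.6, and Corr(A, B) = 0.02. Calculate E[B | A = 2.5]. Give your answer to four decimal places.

For a bivariate normal, E[B | A=x] = μ_B + ρ·(σ_B/σ_A)·(x − μ_A).
E[B | A=2.5] = 4.2 + (0.02)·(4.6/1.2)·(2.5 − (3.6)) = 4.2 + (0.076667)·(-1.1) = 4.1157.

4.1157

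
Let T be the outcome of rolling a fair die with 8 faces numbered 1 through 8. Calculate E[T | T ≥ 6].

Given T ≥ 6, T is equally likely to be any of {6, 7, 8}.
E[T | T ≥ 6] = (6 + 7 + 8) / 3 = 7.

7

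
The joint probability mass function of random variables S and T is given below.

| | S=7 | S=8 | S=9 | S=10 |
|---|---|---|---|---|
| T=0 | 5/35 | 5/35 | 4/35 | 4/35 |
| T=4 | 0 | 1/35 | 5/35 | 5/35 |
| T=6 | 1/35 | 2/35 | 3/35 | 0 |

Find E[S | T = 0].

151/18

P(T = 0) = 18/35.
Σ S·P over the event = 7·(5/35) + 8·(5/35) + 9·(4/35) + 10·(4/35) = 151/35.
E[S | T = 0] = (151/35) / (18/35) = 151/18.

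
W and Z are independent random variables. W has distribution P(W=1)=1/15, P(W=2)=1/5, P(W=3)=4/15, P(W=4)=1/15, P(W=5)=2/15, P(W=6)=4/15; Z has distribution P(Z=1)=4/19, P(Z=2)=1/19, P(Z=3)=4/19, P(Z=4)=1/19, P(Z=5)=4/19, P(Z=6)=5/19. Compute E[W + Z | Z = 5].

P(Z = 5) = 4/19.
Summing (W+Z)·P(x,y) over outcomes with Z = 5 gives 176/95.
E[W + Z | Z = 5] = (176/95) / (4/19) = 44/5.

44/5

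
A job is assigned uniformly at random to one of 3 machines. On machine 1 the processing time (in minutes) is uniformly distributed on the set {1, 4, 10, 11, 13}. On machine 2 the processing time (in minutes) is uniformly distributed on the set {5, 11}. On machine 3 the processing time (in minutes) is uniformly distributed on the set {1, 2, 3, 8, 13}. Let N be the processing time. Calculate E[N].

106/15

E[N | machine 1] = (1+4+10+11+13)/5 = 39/5.
E[N | machine 2] = (5+11)/2 = 8.
E[N | machine 3] = (1+2+3+8+13)/5 = 27/5.
By the law of total expectation,
E[N] = (1/3)·(39/5) + (1/3)·(8) + (1/3)·(27/5) = 106/15.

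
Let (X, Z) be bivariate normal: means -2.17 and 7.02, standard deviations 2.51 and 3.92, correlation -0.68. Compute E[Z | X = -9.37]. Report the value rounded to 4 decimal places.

14.6663

The regression of Z on X has slope ρ·σ_Z/σ_X and passes through (μ_X, μ_Z).
E[Z | X=-9.37] = 7.02 + (-0.68)·(3.92/2.51)·(-9.37 − (-2.17)) = 7.02 + (-1.06199)·(-7.2) = 14.6663.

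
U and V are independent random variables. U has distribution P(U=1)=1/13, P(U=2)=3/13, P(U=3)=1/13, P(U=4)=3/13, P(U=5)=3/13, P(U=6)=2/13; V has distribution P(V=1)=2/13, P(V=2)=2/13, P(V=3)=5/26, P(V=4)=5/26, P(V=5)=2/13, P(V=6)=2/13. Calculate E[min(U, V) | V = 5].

P(V = 5) = 2/13.
Summing min(U,V)·P(x,y) over outcomes with V = 5 gives 94/169.
E[min(U, V) | V = 5] = (94/169) / (2/13) = 47/13.

47/13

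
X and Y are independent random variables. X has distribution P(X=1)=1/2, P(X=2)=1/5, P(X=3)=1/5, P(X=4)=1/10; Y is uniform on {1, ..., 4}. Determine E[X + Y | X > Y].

P(X > Y) = 9/40.
Summing (X+Y)·P(x,y) over outcomes with X > Y gives 21/20.
E[X + Y | X > Y] = (21/20) / (9/40) = 14/3.

14/3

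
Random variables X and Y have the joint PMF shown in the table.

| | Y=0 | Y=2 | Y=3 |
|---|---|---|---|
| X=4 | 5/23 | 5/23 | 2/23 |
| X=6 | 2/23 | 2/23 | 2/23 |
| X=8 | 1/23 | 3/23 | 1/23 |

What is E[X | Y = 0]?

5

P(Y = 0) = 8/23.
Σ X·P over the event = 4·(5/23) + 6·(2/23) + 8·(1/23) = 40/23.
E[X | Y = 0] = (40/23) / (8/23) = 5.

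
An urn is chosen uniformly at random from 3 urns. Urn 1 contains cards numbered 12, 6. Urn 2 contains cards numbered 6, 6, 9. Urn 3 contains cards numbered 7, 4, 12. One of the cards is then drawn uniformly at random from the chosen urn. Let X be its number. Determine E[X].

E[X | urn 1] = (12+6)/2 = 9.
E[X | urn 2] = (6+6+9)/3 = 7.
E[X | urn 3] = (7+4+12)/3 = 23/3.
By the law of total expectation,
E[X] = (1/3)·(9) + (1/3)·(7) + (1/3)·(23/3) = 71/9.

71/9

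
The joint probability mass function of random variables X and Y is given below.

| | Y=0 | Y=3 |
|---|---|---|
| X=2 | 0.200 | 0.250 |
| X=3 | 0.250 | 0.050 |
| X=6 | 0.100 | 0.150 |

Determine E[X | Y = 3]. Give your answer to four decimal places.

3.4444

P(Y = 3) = 0.450.
Σ X·P over the event = 2·(0.250) + 3·(0.050) + 6·(0.150) = 1.550.
E[X | Y = 3] = (1.550) / (0.450) = 3.4444.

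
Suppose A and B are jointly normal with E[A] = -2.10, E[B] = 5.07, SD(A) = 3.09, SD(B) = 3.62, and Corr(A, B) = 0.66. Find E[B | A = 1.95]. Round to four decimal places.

8.2015

The regression of B on A has slope ρ·σ_B/σ_A and passes through (μ_A, μ_B).
E[B | A=1.95] = 5.07 + (0.66)·(3.62/3.09)·(1.95 − (-2.10)) = 5.07 + (0.7732)·(4.05) = 8.2015.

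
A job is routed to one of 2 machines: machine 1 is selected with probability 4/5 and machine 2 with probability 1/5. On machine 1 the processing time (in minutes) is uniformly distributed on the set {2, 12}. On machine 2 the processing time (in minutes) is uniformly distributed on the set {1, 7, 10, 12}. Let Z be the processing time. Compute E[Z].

71/10

E[Z | machine 1] = (2+12)/2 = 7.
E[Z | machine 2] = (1+7+10+12)/4 = 15/2.
E[Z] = (4/5)·(7) + (1/5)·(15/2) = 71/10.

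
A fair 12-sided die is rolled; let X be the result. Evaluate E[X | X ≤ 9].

5

Given X ≤ 9, X is equally likely to be any of {1, 2, 3, 4, 5, 6, 7, 8, 9}.
E[X | X ≤ 9] = (1 + 2 + 3 + 4 + 5 + 6 + 7 + 8 + 9) / 9 = 5.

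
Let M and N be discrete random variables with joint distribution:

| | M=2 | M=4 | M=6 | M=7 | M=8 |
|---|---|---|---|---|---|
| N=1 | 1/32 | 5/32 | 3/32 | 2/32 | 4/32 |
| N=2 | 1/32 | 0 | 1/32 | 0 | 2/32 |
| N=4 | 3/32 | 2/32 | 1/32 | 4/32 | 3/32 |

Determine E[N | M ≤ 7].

P(M ≤ 7) = 23/32.
Summing N·P(M=x,N=y) over the conditioning event gives 55/32.
E[N | M ≤ 7] = (55/32) / (23/32) = 55/23.

55/23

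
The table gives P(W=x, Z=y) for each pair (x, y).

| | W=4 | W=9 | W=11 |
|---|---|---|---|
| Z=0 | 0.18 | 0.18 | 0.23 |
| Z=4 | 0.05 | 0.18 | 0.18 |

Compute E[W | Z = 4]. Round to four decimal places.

9.2683

P(Z = 4) = 0.41.
Σ W·P over the event = 4·(0.05) + 9·(0.18) + 11·(0.18) = 3.80.
E[W | Z = 4] = (3.80) / (0.41) = 9.2683.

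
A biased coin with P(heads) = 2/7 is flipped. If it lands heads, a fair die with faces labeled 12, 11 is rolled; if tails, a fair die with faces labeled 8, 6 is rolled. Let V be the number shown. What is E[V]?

E[V | heads] = (12+11)/2 = 23/2.
E[V | tails] = (8+6)/2 = 7.
By the law of total expectation,
E[V] = (2/7)·(23/2) + (5/7)·(7) = 58/7.

58/7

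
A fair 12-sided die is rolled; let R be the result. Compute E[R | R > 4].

Given R > 4, R is equally likely to be any of {5, 6, 7, 8, 9, 10, 11, 12}.
E[R | R > 4] = (5 + 6 + 7 + 8 + 9 + 10 + 11 + 12) / 8 = 17/2.

17/2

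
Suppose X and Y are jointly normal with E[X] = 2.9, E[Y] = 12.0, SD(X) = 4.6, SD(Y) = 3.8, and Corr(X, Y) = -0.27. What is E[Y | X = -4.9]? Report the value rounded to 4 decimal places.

For a bivariate normal, E[Y | X=x] = μ_Y + ρ·(σ_Y/σ_X)·(x − μ_X).
E[Y | X=-4.9] = 12.0 + (-0.27)·(3.8/4.6)·(-4.9 − (2.9)) = 12.0 + (-0.22304)·(-7.8) = 13.7397.

13.7397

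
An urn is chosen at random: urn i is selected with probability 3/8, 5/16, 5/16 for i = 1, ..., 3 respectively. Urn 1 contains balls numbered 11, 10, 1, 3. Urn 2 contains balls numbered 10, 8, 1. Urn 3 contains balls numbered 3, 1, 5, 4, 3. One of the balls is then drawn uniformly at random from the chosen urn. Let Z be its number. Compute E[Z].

511/96

E[Z | urn 1] = (11+10+1+3)/4 = 25/4.
E[Z | urn 2] = (10+8+1)/3 = 19/3.
E[Z | urn 3] = (3+1+5+4+3)/5 = 16/5.
By the law of total expectation,
E[Z] = (3/8)·(25/4) + (5/16)·(19/3) + (5/16)·(16/5) = 511/96.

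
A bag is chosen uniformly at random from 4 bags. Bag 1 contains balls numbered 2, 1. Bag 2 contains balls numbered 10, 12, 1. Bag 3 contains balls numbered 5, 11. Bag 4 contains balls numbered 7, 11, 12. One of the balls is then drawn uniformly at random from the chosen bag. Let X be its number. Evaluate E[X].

E[X | bag 1] = (2+1)/2 = 3/2.
E[X | bag 2] = (10+12+1)/3 = 23/3.
E[X | bag 3] = (5+11)/2 = 8.
E[X | bag 4] = (7+11+12)/3 = 10.
By the law of total expectation,
E[X] = (1/4)·(3/2) + (1/4)·(23/3) + (1/4)·(8) + (1/4)·(10) = 163/24.

163/24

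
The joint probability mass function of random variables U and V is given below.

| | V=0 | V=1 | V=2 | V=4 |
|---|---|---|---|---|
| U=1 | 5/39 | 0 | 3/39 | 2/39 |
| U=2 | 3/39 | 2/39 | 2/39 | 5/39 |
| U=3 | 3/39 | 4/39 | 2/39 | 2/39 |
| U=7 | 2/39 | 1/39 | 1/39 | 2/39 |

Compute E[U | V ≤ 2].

P(V ≤ 2) = 28/39.
Summing U·P(U=x,V=y) over the conditioning event gives 77/39.
E[U | V ≤ 2] = (77/39) / (28/39) = 11/4.

11/4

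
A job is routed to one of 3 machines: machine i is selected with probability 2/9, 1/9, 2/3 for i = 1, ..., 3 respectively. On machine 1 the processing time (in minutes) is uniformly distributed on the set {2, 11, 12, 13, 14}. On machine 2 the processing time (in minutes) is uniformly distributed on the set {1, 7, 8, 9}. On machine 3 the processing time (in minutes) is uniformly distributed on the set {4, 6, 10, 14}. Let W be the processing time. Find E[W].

1561/180

E[W | machine 1] = (2+11+12+13+14)/5 = 52/5.
E[W | machine 2] = (1+7+8+9)/4 = 25/4.
E[W | machine 3] = (4+6+10+14)/4 = 17/2.
E[W] = (2/9)·(52/5) + (1/9)·(25/4) + (2/3)·(17/2) = 1561/180.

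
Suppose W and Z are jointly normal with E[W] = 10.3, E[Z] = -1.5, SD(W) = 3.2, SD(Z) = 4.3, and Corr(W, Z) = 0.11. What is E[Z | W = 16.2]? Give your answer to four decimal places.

-0.6279

E[Z | W=x] = μ_Z + ρ(σ_Z/σ_W)(x − μ_W) for jointly normal variables.
E[Z | W=16.2] = -1.5 + (0.11)·(4.3/3.2)·(16.2 − (10.3)) = -1.5 + (0.14781)·(5.9) = -0.6279.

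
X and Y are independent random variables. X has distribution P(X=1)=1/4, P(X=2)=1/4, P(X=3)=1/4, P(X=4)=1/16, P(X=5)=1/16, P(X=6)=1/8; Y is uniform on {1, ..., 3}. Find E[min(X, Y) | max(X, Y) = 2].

4/3

P(max(X, Y) = 2) = 1/4.
Summing min(X,Y)·P(x,y) over outcomes with max(X, Y) = 2 gives 1/3.
E[min(X, Y) | max(X, Y) = 2] = (1/3) / (1/4) = 4/3.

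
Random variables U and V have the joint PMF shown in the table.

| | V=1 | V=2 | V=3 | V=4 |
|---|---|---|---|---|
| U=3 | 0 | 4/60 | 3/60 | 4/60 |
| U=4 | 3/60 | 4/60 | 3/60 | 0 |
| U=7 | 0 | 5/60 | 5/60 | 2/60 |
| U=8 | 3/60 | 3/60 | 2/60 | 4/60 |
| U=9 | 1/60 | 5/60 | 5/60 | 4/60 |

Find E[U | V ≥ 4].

P(V ≥ 4) = 7/30.
Σ U·P over the event = 3·(4/60) + 7·(2/60) + 8·(4/60) + 9·(4/60) = 47/30.
E[U | V ≥ 4] = (47/30) / (7/30) = 47/7.

47/7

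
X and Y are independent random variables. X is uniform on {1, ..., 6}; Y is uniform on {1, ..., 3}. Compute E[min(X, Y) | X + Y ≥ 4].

29/15

P(X + Y ≥ 4) = 5/6.
Summing min(X,Y)·P(x,y) over outcomes with X + Y ≥ 4 gives 29/18.
E[min(X, Y) | X + Y ≥ 4] = (29/18) / (5/6) = 29/15.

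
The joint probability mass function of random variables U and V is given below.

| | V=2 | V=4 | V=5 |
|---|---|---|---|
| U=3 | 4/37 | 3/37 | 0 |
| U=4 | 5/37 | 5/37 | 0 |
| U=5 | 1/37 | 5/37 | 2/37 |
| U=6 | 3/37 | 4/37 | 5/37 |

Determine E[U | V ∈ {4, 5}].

P(V ∈ {4, 5}) = 24/37.
Σ U·P over the event = 3·(3/37) + 4·(5/37) + 5·(5/37) + 5·(2/37) + 6·(4/37) + 6·(5/37) = 118/37.
E[U | V ∈ {4, 5}] = (118/37) / (24/37) = 59/12.

59/12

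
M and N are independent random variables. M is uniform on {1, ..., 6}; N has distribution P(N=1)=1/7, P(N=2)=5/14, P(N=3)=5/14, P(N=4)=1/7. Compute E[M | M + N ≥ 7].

178/35

P(M + N ≥ 7) = 5/12.
Summing M·P(x,y) over outcomes with M + N ≥ 7 gives 89/42.
E[M | M + N ≥ 7] = (89/42) / (5/12) = 178/35.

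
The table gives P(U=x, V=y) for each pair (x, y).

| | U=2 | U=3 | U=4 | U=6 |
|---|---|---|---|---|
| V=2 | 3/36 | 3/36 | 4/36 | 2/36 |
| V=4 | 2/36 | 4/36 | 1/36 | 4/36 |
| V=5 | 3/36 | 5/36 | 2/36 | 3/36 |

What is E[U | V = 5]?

P(V = 5) = 13/36.
Σ U·P over the event = 2·(3/36) + 3·(5/36) + 4·(2/36) + 6·(3/36) = 47/36.
E[U | V = 5] = (47/36) / (13/36) = 47/13.

47/13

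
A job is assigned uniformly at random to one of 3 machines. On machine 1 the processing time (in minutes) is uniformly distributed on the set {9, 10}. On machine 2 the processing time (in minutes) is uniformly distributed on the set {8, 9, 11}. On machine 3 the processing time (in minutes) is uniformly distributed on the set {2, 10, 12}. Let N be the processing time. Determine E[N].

E[N | machine 1] = (9+10)/2 = 19/2.
E[N | machine 2] = (8+9+11)/3 = 28/3.
E[N | machine 3] = (2+10+12)/3 = 8.
By the law of total expectation,
E[N] = (1/3)·(19/2) + (1/3)·(28/3) + (1/3)·(8) = 161/18.

161/18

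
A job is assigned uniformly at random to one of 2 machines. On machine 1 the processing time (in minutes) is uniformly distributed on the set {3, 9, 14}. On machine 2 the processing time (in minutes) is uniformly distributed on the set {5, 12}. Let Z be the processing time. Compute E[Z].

103/12

E[Z | machine 1] = (3+9+14)/3 = 26/3.
E[Z | machine 2] = (5+12)/2 = 17/2.
By the law of total expectation,
E[Z] = (1/2)·(26/3) + (1/2)·(17/2) = 103/12.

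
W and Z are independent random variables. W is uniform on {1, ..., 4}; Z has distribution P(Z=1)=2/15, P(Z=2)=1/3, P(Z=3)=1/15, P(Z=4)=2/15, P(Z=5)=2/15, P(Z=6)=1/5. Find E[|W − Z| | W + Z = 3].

1

P(W + Z = 3) = 7/60.
Summing |W−Z|·P(x,y) over outcomes with W + Z = 3 gives 7/60.
E[|W − Z| | W + Z = 3] = (7/60) / (7/60) = 1.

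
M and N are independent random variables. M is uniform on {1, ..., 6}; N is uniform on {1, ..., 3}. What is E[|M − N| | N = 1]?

5/2

Outcomes with N = 1: (1,1), (2,1), (3,1), (4,1), (5,1), (6,1), each with probability 1/18.
E[|M − N| | N = 1] = (0 + 1 + 2 + 3 + 4 + 5) / 6 = 5/2.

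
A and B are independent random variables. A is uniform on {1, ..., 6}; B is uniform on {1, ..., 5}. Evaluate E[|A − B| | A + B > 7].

8/5

Outcomes with A + B > 7: (3,5), (4,4), (4,5), (5,3), (5,4), (5,5), (6,2), (6,3), (6,4), (6,5), each with probability 1/30.
E[|A − B| | A + B > 7] = (2 + 0 + 1 + 2 + 1 + 0 + 4 + 3 + 2 + 1) / 10 = 8/5.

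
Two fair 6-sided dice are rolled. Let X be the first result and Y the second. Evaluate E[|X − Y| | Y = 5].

P(Y = 5) = 1/6.
Summing |X−Y|·P(x,y) over outcomes with Y = 5 gives 11/36.
E[|X − Y| | Y = 5] = (11/36) / (1/6) = 11/6.

11/6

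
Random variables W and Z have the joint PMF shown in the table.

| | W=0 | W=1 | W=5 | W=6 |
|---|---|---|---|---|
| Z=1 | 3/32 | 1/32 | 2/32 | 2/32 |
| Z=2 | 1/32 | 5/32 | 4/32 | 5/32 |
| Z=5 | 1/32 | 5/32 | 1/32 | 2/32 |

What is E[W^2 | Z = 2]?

19

P(Z = 2) = 15/32.
Σ W^2·P over the event = 0·(1/32) + 1·(5/32) + 25·(4/32) + 36·(5/32) = 285/32.
E[W^2 | Z = 2] = (285/32) / (15/32) = 19.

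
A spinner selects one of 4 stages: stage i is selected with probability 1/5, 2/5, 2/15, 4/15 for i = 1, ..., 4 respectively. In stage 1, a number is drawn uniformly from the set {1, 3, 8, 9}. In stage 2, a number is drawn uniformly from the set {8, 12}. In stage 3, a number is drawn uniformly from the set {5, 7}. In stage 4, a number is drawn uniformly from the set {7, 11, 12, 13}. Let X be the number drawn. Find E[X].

E[X | stage 1] = (1+3+8+9)/4 = 21/4.
E[X | stage 2] = (8+12)/2 = 10.
E[X | stage 3] = (5+7)/2 = 6.
E[X | stage 4] = (7+11+12+13)/4 = 43/4.
By the law of total expectation,
E[X] = (1/5)·(21/4) + (2/5)·(10) + (2/15)·(6) + (4/15)·(43/4) = 523/60.

523/60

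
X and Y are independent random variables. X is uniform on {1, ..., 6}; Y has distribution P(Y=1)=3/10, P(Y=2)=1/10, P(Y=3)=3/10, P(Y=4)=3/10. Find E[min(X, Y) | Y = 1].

1

P(Y = 1) = 3/10.
Summing min(X,Y)·P(x,y) over outcomes with Y = 1 gives 3/10.
E[min(X, Y) | Y = 1] = (3/10) / (3/10) = 1.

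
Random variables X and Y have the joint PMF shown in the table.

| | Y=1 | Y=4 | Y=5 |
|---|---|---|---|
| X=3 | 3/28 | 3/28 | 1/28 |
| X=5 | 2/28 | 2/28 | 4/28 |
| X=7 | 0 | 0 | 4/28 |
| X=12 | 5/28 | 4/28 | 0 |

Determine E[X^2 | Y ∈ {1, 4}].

P(Y ∈ {1, 4}) = 19/28.
Σ X^2·P over the event = 9·(3/28) + 9·(3/28) + 25·(2/28) + 25·(2/28) + 144·(5/28) + 144·(4/28) = 725/14.
E[X^2 | Y ∈ {1, 4}] = (725/14) / (19/28) = 1450/19.

1450/19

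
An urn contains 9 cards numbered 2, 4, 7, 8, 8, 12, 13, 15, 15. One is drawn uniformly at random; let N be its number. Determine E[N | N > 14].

P(N > 14) = 2/9.
Σ over the event: 15·2/9 = 10/3.
E[N | N > 14] = (10/3) / (2/9) = 15.

15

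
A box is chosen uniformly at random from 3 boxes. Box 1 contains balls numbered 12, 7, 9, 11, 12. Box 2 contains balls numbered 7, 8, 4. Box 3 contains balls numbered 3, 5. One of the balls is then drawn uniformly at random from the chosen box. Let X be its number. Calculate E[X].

308/45

E[X | box 1] = (12+7+9+11+12)/5 = 51/5.
E[X | box 2] = (7+8+4)/3 = 19/3.
E[X | box 3] = (3+5)/2 = 4.
E[X] = (1/3)·(51/5) + (1/3)·(19/3) + (1/3)·(4) = 308/45.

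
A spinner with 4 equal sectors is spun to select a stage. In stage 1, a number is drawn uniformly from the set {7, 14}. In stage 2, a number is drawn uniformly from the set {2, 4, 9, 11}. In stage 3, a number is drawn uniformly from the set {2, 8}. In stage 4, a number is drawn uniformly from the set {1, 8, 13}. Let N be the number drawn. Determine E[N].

22/3

E[N | stage 1] = (7+14)/2 = 21/2.
E[N | stage 2] = (2+4+9+11)/4 = 13/2.
E[N | stage 3] = (2+8)/2 = 5.
E[N | stage 4] = (1+8+13)/3 = 22/3.
E[N] = (1/4)·(21/2) + (1/4)·(13/2) + (1/4)·(5) + (1/4)·(22/3) = 22/3.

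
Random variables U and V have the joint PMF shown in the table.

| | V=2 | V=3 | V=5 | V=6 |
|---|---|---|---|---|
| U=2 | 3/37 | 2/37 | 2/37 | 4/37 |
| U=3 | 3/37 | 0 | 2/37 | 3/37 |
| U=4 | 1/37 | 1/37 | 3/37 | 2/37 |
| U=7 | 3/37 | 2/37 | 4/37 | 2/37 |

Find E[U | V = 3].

P(V = 3) = 5/37.
Σ U·P over the event = 2·(2/37) + 4·(1/37) + 7·(2/37) = 22/37.
E[U | V = 3] = (22/37) / (5/37) = 22/5.

22/5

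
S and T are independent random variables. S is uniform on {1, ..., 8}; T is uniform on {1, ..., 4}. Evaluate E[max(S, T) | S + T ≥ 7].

37/6

P(S + T ≥ 7) = 9/16.
Summing max(S,T)·P(x,y) over outcomes with S + T ≥ 7 gives 111/32.
E[max(S, T) | S + T ≥ 7] = (111/32) / (9/16) = 37/6.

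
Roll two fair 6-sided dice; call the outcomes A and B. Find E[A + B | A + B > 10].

Outcomes with A + B > 10: (5,6), (6,5), (6,6), each with probability 1/36.
E[A + B | A + B > 10] = (11 + 11 + 12) / 3 = 34/3.

34/3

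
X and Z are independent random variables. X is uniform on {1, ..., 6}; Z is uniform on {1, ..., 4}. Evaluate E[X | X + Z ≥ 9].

Outcomes with X + Z ≥ 9: (5,4), (6,3), (6,4), each with probability 1/24.
E[X | X + Z ≥ 9] = (5 + 6 + 6) / 3 = 17/3.

17/3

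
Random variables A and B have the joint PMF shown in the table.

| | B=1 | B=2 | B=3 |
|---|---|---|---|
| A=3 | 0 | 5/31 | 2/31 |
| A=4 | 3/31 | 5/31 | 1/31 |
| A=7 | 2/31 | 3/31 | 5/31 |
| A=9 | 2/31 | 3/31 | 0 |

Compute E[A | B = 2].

83/16

P(B = 2) = 16/31.
Σ A·P over the event = 3·(5/31) + 4·(5/31) + 7·(3/31) + 9·(3/31) = 83/31.
E[A | B = 2] = (83/31) / (16/31) = 83/16.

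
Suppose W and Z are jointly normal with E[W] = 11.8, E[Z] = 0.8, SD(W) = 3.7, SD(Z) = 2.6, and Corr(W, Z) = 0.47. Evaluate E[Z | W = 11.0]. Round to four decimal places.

For a bivariate normal, E[Z | W=x] = μ_Z + ρ·(σ_Z/σ_W)·(x − μ_W).
E[Z | W=11.0] = 0.8 + (0.47)·(2.6/3.7)·(11.0 − (11.8)) = 0.8 + (0.33027)·(-0.8) = 0.5358.

0.5358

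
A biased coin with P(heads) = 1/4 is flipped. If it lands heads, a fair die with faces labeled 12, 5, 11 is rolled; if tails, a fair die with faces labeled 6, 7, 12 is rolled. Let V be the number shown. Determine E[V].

E[V | heads] = (12+5+11)/3 = 28/3.
E[V | tails] = (6+7+12)/3 = 25/3.
E[V] = (1/4)·(28/3) + (3/4)·(25/3) = 103/12.

103/12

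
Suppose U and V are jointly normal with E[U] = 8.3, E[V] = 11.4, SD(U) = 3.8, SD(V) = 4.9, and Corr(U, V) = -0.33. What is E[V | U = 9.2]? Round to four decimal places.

11.0170

For a bivariate normal, E[V | U=x] = μ_V + ρ·(σ_V/σ_U)·(x − μ_U).
E[V | U=9.2] = 11.4 + (-0.33)·(4.9/3.8)·(9.2 − (8.3)) = 11.4 + (-0.42553)·(0.9) = 11.0170.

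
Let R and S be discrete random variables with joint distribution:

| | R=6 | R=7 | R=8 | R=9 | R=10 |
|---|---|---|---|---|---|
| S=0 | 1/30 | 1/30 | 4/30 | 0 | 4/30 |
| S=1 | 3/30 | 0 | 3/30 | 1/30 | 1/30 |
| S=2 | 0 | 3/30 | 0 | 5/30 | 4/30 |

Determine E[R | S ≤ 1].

73/9

P(S ≤ 1) = 3/5.
Summing R·P(R=x,S=y) over the conditioning event gives 73/15.
E[R | S ≤ 1] = (73/15) / (3/5) = 73/9.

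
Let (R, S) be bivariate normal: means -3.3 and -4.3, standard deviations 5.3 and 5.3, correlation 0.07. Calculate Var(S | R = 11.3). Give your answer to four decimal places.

For a bivariate normal, Var(S | R=x) = σ_S²(1 − ρ²).
Var(S | R=11.3) = (5.3)²·(1 − (0.07)²) = 28.09·0.9951 = 27.9524.

27.9524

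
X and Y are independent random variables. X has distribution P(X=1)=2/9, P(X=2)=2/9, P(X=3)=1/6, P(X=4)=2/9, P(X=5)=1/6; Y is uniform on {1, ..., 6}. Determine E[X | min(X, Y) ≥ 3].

4

P(min(X, Y) ≥ 3) = 10/27.
Summing X·P(x,y) over outcomes with min(X, Y) ≥ 3 gives 40/27.
E[X | min(X, Y) ≥ 3] = (40/27) / (10/27) = 4.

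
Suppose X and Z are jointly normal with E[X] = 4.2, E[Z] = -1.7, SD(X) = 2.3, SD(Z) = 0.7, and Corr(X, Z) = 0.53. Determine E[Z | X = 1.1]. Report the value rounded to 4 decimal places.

For a bivariate normal, E[Z | X=x] = μ_Z + ρ·(σ_Z/σ_X)·(x − μ_X).
E[Z | X=1.1] = -1.7 + (0.53)·(0.7/2.3)·(1.1 − (4.2)) = -1.7 + (0.1613)·(-3.1) = -2.2000.

-2.2000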